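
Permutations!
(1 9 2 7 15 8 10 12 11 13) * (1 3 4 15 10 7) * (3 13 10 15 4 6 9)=(1 3 6 9 2)(7 15 8)(10 12 11)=[0, 3, 1, 6, 4, 5, 9, 15, 7, 2, 12, 10, 11, 13, 14, 8]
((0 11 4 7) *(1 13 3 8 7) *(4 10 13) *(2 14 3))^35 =((0 11 10 13 2 14 3 8 7)(1 4))^35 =(0 7 8 3 14 2 13 10 11)(1 4)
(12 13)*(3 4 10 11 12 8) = [0, 1, 2, 4, 10, 5, 6, 7, 3, 9, 11, 12, 13, 8] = (3 4 10 11 12 13 8)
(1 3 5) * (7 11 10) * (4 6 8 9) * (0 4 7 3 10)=[4, 10, 2, 5, 6, 1, 8, 11, 9, 7, 3, 0]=(0 4 6 8 9 7 11)(1 10 3 5)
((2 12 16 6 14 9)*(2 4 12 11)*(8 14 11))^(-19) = (2 11 6 16 12 4 9 14 8)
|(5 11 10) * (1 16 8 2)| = 12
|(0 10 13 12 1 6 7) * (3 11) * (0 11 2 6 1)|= 20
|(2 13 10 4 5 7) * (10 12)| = 7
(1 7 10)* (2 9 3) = (1 7 10)(2 9 3) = [0, 7, 9, 2, 4, 5, 6, 10, 8, 3, 1]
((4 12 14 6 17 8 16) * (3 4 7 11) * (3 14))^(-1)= (3 12 4)(6 14 11 7 16 8 17)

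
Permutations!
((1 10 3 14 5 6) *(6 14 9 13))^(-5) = (1 10 3 9 13 6)(5 14)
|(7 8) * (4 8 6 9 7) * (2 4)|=3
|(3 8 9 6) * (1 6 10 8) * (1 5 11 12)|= 6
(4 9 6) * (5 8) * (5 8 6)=(4 9 5 6)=[0, 1, 2, 3, 9, 6, 4, 7, 8, 5]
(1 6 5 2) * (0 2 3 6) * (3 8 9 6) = [2, 0, 1, 3, 4, 8, 5, 7, 9, 6] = (0 2 1)(5 8 9 6)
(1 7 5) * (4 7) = (1 4 7 5) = [0, 4, 2, 3, 7, 1, 6, 5]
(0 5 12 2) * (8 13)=(0 5 12 2)(8 13)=[5, 1, 0, 3, 4, 12, 6, 7, 13, 9, 10, 11, 2, 8]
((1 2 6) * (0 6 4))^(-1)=((0 6 1 2 4))^(-1)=(0 4 2 1 6)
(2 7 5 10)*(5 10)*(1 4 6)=(1 4 6)(2 7 10)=[0, 4, 7, 3, 6, 5, 1, 10, 8, 9, 2]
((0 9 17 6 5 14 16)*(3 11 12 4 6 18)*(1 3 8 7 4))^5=(0 7 16 8 14 18 5 17 6 9 4)(1 3 11 12)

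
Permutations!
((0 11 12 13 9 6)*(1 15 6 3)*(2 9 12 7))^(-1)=(0 6 15 1 3 9 2 7 11)(12 13)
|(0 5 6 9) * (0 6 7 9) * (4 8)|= 10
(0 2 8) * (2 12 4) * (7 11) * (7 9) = (0 12 4 2 8)(7 11 9) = [12, 1, 8, 3, 2, 5, 6, 11, 0, 7, 10, 9, 4]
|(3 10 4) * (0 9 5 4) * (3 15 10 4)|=7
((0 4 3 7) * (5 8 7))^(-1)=(0 7 8 5 3 4)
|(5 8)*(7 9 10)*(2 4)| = |(2 4)(5 8)(7 9 10)| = 6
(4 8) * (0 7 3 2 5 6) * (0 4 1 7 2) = (0 2 5 6 4 8 1 7 3) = [2, 7, 5, 0, 8, 6, 4, 3, 1]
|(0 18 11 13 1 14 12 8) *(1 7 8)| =6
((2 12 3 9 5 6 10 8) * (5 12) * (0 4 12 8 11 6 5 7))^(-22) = (0 12 9 2)(3 8 7 4)(6 11 10)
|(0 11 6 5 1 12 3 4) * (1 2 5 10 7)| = |(0 11 6 10 7 1 12 3 4)(2 5)| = 18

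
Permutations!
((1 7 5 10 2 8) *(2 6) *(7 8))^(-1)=((1 8)(2 7 5 10 6))^(-1)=(1 8)(2 6 10 5 7)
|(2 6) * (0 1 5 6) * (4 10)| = 10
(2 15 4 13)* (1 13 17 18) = (1 13 2 15 4 17 18) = [0, 13, 15, 3, 17, 5, 6, 7, 8, 9, 10, 11, 12, 2, 14, 4, 16, 18, 1]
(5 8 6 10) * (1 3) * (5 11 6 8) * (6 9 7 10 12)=(1 3)(6 12)(7 10 11 9)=[0, 3, 2, 1, 4, 5, 12, 10, 8, 7, 11, 9, 6]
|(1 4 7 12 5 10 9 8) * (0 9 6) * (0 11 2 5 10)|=|(0 9 8 1 4 7 12 10 6 11 2 5)|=12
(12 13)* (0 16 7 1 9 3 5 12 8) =(0 16 7 1 9 3 5 12 13 8) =[16, 9, 2, 5, 4, 12, 6, 1, 0, 3, 10, 11, 13, 8, 14, 15, 7]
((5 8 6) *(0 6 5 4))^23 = (0 4 6)(5 8)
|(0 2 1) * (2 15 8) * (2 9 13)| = |(0 15 8 9 13 2 1)| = 7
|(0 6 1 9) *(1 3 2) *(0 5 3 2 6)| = |(1 9 5 3 6 2)| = 6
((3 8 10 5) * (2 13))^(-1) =((2 13)(3 8 10 5))^(-1) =(2 13)(3 5 10 8)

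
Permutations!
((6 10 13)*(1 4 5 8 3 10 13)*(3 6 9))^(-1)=(1 10 3 9 13 6 8 5 4)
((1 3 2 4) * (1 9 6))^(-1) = (1 6 9 4 2 3) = ((1 3 2 4 9 6))^(-1)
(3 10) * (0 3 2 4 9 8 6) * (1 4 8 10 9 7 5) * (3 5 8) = (0 5 1 4 7 8 6)(2 3 9 10) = [5, 4, 3, 9, 7, 1, 0, 8, 6, 10, 2]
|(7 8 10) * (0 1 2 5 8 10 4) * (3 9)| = 6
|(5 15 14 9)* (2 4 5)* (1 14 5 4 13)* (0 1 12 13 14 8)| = |(0 1 8)(2 14 9)(5 15)(12 13)| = 6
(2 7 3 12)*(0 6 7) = (0 6 7 3 12 2) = [6, 1, 0, 12, 4, 5, 7, 3, 8, 9, 10, 11, 2]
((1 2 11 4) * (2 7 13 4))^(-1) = (1 4 13 7)(2 11)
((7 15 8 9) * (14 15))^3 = (7 8 14 9 15)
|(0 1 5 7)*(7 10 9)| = 6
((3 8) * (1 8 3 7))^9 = (8)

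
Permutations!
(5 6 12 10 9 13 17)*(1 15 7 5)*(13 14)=(1 15 7 5 6 12 10 9 14 13 17)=[0, 15, 2, 3, 4, 6, 12, 5, 8, 14, 9, 11, 10, 17, 13, 7, 16, 1]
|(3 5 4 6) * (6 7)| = 5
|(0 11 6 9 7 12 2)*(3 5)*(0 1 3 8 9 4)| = |(0 11 6 4)(1 3 5 8 9 7 12 2)| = 8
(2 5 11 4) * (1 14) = (1 14)(2 5 11 4) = [0, 14, 5, 3, 2, 11, 6, 7, 8, 9, 10, 4, 12, 13, 1]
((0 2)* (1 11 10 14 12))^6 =(1 11 10 14 12)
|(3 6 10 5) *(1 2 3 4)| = 7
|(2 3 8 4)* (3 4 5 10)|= 4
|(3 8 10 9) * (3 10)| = |(3 8)(9 10)| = 2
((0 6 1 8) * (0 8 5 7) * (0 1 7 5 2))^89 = ((8)(0 6 7 1 2))^89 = (8)(0 2 1 7 6)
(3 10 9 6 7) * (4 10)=[0, 1, 2, 4, 10, 5, 7, 3, 8, 6, 9]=(3 4 10 9 6 7)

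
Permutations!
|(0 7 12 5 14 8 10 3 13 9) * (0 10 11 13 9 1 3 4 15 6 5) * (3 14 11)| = |(0 7 12)(1 14 8 3 9 10 4 15 6 5 11 13)| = 12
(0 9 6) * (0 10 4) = (0 9 6 10 4) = [9, 1, 2, 3, 0, 5, 10, 7, 8, 6, 4]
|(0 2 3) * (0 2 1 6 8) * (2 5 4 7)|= 20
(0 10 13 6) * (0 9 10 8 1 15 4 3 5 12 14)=[8, 15, 2, 5, 3, 12, 9, 7, 1, 10, 13, 11, 14, 6, 0, 4]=(0 8 1 15 4 3 5 12 14)(6 9 10 13)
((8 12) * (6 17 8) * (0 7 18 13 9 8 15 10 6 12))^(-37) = (0 8 9 13 18 7)(6 10 15 17)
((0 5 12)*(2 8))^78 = (12)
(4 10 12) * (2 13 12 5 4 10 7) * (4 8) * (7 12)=(2 13 7)(4 12 10 5 8)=[0, 1, 13, 3, 12, 8, 6, 2, 4, 9, 5, 11, 10, 7]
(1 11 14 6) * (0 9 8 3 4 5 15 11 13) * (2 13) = [9, 2, 13, 4, 5, 15, 1, 7, 3, 8, 10, 14, 12, 0, 6, 11] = (0 9 8 3 4 5 15 11 14 6 1 2 13)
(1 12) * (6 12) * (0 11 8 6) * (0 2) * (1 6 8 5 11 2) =(0 2)(5 11)(6 12) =[2, 1, 0, 3, 4, 11, 12, 7, 8, 9, 10, 5, 6]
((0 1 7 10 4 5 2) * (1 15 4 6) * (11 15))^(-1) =(0 2 5 4 15 11)(1 6 10 7)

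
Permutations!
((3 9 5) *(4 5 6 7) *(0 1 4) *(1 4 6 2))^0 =((0 4 5 3 9 2 1 6 7))^0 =(9)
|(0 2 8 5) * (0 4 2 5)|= |(0 5 4 2 8)|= 5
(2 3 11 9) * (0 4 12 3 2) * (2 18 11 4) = (0 2 18 11 9)(3 4 12) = [2, 1, 18, 4, 12, 5, 6, 7, 8, 0, 10, 9, 3, 13, 14, 15, 16, 17, 11]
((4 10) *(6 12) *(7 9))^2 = (12)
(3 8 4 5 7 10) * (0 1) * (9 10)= (0 1)(3 8 4 5 7 9 10)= [1, 0, 2, 8, 5, 7, 6, 9, 4, 10, 3]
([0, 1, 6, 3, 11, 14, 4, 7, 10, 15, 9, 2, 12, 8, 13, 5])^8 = (5 14 13 8 10 9 15)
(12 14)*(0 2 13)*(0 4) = (0 2 13 4)(12 14) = [2, 1, 13, 3, 0, 5, 6, 7, 8, 9, 10, 11, 14, 4, 12]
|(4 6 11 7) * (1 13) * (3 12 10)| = |(1 13)(3 12 10)(4 6 11 7)| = 12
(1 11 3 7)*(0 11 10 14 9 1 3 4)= (0 11 4)(1 10 14 9)(3 7)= [11, 10, 2, 7, 0, 5, 6, 3, 8, 1, 14, 4, 12, 13, 9]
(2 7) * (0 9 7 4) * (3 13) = (0 9 7 2 4)(3 13) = [9, 1, 4, 13, 0, 5, 6, 2, 8, 7, 10, 11, 12, 3]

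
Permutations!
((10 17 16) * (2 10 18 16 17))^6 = (18)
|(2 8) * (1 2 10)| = 4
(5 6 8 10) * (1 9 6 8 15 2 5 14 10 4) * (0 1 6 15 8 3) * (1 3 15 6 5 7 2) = [3, 9, 7, 0, 5, 15, 8, 2, 4, 6, 14, 11, 12, 13, 10, 1] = (0 3)(1 9 6 8 4 5 15)(2 7)(10 14)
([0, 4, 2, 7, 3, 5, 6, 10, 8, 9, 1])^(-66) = [0, 10, 2, 4, 1, 5, 6, 3, 8, 9, 7]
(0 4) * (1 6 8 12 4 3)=(0 3 1 6 8 12 4)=[3, 6, 2, 1, 0, 5, 8, 7, 12, 9, 10, 11, 4]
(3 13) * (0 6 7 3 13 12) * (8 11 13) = [6, 1, 2, 12, 4, 5, 7, 3, 11, 9, 10, 13, 0, 8] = (0 6 7 3 12)(8 11 13)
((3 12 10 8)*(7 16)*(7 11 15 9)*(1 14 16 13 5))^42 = (1 7 11)(3 10)(5 9 16)(8 12)(13 15 14)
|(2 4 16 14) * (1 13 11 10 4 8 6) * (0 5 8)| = 12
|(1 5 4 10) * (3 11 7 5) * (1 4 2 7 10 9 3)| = 15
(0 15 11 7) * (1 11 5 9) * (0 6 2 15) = (1 11 7 6 2 15 5 9) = [0, 11, 15, 3, 4, 9, 2, 6, 8, 1, 10, 7, 12, 13, 14, 5]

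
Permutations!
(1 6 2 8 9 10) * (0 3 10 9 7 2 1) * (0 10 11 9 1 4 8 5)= (0 3 11 9 1 6 4 8 7 2 5)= [3, 6, 5, 11, 8, 0, 4, 2, 7, 1, 10, 9]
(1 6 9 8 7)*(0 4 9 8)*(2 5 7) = (0 4 9)(1 6 8 2 5 7) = [4, 6, 5, 3, 9, 7, 8, 1, 2, 0]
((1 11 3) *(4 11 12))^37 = (1 4 3 12 11)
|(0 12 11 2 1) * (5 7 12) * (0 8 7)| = 6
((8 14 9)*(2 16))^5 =(2 16)(8 9 14)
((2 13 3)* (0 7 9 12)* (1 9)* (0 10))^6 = (13)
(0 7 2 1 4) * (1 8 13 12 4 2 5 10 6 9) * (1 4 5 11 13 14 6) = (0 7 11 13 12 5 10 1 2 8 14 6 9 4) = [7, 2, 8, 3, 0, 10, 9, 11, 14, 4, 1, 13, 5, 12, 6]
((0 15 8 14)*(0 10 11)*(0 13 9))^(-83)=(0 11 8 9 10 15 13 14)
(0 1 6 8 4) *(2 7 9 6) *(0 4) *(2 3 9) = (0 1 3 9 6 8)(2 7) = [1, 3, 7, 9, 4, 5, 8, 2, 0, 6]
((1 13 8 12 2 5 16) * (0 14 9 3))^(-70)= ((0 14 9 3)(1 13 8 12 2 5 16))^(-70)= (16)(0 9)(3 14)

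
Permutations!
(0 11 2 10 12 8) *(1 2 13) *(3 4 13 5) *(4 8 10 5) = (0 11 4 13 1 2 5 3 8)(10 12) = [11, 2, 5, 8, 13, 3, 6, 7, 0, 9, 12, 4, 10, 1]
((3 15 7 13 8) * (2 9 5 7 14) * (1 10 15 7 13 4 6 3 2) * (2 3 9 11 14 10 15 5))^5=(1 8 9 15 3 2 10 7 11 5 4 14 13 6)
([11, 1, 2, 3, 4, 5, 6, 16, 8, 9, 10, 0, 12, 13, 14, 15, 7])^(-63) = (0 11)(7 16)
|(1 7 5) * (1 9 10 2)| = 6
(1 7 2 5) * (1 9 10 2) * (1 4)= (1 7 4)(2 5 9 10)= [0, 7, 5, 3, 1, 9, 6, 4, 8, 10, 2]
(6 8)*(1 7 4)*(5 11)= (1 7 4)(5 11)(6 8)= [0, 7, 2, 3, 1, 11, 8, 4, 6, 9, 10, 5]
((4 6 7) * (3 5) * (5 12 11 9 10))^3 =((3 12 11 9 10 5)(4 6 7))^3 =(3 9)(5 11)(10 12)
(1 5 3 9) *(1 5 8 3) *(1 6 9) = [0, 8, 2, 1, 4, 6, 9, 7, 3, 5] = (1 8 3)(5 6 9)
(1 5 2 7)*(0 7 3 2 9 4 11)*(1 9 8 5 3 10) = (0 7 9 4 11)(1 3 2 10)(5 8) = [7, 3, 10, 2, 11, 8, 6, 9, 5, 4, 1, 0]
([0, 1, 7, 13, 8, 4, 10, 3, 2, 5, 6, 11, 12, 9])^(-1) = [0, 1, 8, 7, 5, 9, 10, 2, 4, 13, 6, 11, 12, 3]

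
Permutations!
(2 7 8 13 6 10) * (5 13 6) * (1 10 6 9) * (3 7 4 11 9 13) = [0, 10, 4, 7, 11, 3, 6, 8, 13, 1, 2, 9, 12, 5] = (1 10 2 4 11 9)(3 7 8 13 5)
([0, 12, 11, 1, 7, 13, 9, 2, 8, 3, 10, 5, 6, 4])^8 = (1 9 12 3 6)(2 5 4)(7 11 13)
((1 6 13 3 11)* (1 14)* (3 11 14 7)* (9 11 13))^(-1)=((1 6 9 11 7 3 14))^(-1)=(1 14 3 7 11 9 6)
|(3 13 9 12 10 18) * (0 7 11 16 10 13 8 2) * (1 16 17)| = 33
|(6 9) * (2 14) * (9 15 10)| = |(2 14)(6 15 10 9)| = 4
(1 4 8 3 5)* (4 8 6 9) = (1 8 3 5)(4 6 9) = [0, 8, 2, 5, 6, 1, 9, 7, 3, 4]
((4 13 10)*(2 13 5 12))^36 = (13)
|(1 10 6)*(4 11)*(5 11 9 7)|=15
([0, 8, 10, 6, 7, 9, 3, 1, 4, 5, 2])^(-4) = (10)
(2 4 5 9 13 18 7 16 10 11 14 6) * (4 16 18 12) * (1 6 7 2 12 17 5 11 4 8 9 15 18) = (1 6 12 8 9 13 17 5 15 18 2 16 10 4 11 14 7) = [0, 6, 16, 3, 11, 15, 12, 1, 9, 13, 4, 14, 8, 17, 7, 18, 10, 5, 2]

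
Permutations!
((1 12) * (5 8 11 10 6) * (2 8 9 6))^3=(1 12)(2 10 11 8)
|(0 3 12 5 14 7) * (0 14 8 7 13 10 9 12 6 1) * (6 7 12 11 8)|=|(0 3 7 14 13 10 9 11 8 12 5 6 1)|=13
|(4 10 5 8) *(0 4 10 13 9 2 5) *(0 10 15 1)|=|(0 4 13 9 2 5 8 15 1)|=9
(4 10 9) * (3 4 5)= (3 4 10 9 5)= [0, 1, 2, 4, 10, 3, 6, 7, 8, 5, 9]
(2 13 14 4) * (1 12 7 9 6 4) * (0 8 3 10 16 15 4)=[8, 12, 13, 10, 2, 5, 0, 9, 3, 6, 16, 11, 7, 14, 1, 4, 15]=(0 8 3 10 16 15 4 2 13 14 1 12 7 9 6)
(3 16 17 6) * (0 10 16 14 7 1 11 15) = [10, 11, 2, 14, 4, 5, 3, 1, 8, 9, 16, 15, 12, 13, 7, 0, 17, 6] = (0 10 16 17 6 3 14 7 1 11 15)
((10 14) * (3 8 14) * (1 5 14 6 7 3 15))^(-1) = (1 15 10 14 5)(3 7 6 8)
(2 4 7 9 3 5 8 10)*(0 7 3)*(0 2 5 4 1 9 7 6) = (0 6)(1 9 2)(3 4)(5 8 10) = [6, 9, 1, 4, 3, 8, 0, 7, 10, 2, 5]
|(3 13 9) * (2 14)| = 6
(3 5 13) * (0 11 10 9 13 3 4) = [11, 1, 2, 5, 0, 3, 6, 7, 8, 13, 9, 10, 12, 4] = (0 11 10 9 13 4)(3 5)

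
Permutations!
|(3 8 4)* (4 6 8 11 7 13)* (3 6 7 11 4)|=6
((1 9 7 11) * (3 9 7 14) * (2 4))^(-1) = (1 11 7)(2 4)(3 14 9)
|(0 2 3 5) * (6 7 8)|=|(0 2 3 5)(6 7 8)|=12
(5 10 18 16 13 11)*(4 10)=(4 10 18 16 13 11 5)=[0, 1, 2, 3, 10, 4, 6, 7, 8, 9, 18, 5, 12, 11, 14, 15, 13, 17, 16]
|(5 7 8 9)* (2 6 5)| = |(2 6 5 7 8 9)| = 6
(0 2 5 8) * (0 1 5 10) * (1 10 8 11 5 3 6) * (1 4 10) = (0 2 8 1 3 6 4 10)(5 11) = [2, 3, 8, 6, 10, 11, 4, 7, 1, 9, 0, 5]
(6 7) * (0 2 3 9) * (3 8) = (0 2 8 3 9)(6 7) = [2, 1, 8, 9, 4, 5, 7, 6, 3, 0]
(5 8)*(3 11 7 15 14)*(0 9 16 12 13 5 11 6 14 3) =[9, 1, 2, 6, 4, 8, 14, 15, 11, 16, 10, 7, 13, 5, 0, 3, 12] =(0 9 16 12 13 5 8 11 7 15 3 6 14)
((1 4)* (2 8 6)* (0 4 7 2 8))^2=(8)(0 1 2 4 7)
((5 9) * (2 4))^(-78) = ((2 4)(5 9))^(-78) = (9)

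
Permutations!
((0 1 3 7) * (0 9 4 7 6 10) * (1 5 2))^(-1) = ((0 5 2 1 3 6 10)(4 7 9))^(-1) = (0 10 6 3 1 2 5)(4 9 7)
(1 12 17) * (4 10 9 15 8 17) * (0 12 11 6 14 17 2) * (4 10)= [12, 11, 0, 3, 4, 5, 14, 7, 2, 15, 9, 6, 10, 13, 17, 8, 16, 1]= (0 12 10 9 15 8 2)(1 11 6 14 17)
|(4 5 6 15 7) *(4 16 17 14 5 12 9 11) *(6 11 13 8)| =13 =|(4 12 9 13 8 6 15 7 16 17 14 5 11)|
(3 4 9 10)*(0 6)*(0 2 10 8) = [6, 1, 10, 4, 9, 5, 2, 7, 0, 8, 3] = (0 6 2 10 3 4 9 8)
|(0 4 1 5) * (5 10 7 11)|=7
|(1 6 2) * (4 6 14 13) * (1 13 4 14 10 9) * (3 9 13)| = |(1 10 13 14 4 6 2 3 9)| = 9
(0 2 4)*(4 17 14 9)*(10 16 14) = (0 2 17 10 16 14 9 4) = [2, 1, 17, 3, 0, 5, 6, 7, 8, 4, 16, 11, 12, 13, 9, 15, 14, 10]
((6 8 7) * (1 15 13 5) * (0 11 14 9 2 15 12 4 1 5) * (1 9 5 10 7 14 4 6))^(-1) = (0 13 15 2 9 4 11)(1 7 10 5 14 8 6 12)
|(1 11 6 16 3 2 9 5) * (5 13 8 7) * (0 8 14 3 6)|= 30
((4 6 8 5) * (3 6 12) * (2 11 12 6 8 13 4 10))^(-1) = (2 10 5 8 3 12 11)(4 13 6)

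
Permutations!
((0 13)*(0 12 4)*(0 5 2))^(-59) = ((0 13 12 4 5 2))^(-59) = (0 13 12 4 5 2)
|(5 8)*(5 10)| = 3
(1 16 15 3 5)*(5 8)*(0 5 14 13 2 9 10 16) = [5, 0, 9, 8, 4, 1, 6, 7, 14, 10, 16, 11, 12, 2, 13, 3, 15] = (0 5 1)(2 9 10 16 15 3 8 14 13)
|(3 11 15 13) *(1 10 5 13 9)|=|(1 10 5 13 3 11 15 9)|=8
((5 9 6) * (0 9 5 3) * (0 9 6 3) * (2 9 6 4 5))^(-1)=(0 6 3 9 2 5 4)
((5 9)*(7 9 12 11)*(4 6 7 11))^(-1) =(4 12 5 9 7 6)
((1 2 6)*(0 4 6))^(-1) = ((0 4 6 1 2))^(-1) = (0 2 1 6 4)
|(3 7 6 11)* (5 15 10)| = 12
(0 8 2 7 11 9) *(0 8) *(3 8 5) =(2 7 11 9 5 3 8) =[0, 1, 7, 8, 4, 3, 6, 11, 2, 5, 10, 9]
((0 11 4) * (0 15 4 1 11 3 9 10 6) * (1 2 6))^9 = ((0 3 9 10 1 11 2 6)(4 15))^9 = (0 3 9 10 1 11 2 6)(4 15)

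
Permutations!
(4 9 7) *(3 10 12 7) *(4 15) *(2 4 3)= (2 4 9)(3 10 12 7 15)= [0, 1, 4, 10, 9, 5, 6, 15, 8, 2, 12, 11, 7, 13, 14, 3]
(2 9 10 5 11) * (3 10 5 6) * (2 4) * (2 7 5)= (2 9)(3 10 6)(4 7 5 11)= [0, 1, 9, 10, 7, 11, 3, 5, 8, 2, 6, 4]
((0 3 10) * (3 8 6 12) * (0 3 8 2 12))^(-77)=(0 8 2 6 12)(3 10)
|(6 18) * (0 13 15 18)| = 5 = |(0 13 15 18 6)|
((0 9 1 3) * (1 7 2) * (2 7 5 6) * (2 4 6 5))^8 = (0 1 9 3 2)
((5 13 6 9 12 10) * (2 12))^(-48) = (2 12 10 5 13 6 9)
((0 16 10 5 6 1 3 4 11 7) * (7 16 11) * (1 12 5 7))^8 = (0 10 11 7 16)(1 4 3)(5 12 6)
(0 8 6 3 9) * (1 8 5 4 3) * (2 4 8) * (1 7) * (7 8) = (0 5 7 1 2 4 3 9)(6 8) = [5, 2, 4, 9, 3, 7, 8, 1, 6, 0]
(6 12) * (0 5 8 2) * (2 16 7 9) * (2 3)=(0 5 8 16 7 9 3 2)(6 12)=[5, 1, 0, 2, 4, 8, 12, 9, 16, 3, 10, 11, 6, 13, 14, 15, 7]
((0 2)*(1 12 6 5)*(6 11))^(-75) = (12)(0 2)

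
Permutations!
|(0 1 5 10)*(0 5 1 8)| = |(0 8)(5 10)| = 2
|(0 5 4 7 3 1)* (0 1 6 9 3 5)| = 3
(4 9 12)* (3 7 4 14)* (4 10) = (3 7 10 4 9 12 14) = [0, 1, 2, 7, 9, 5, 6, 10, 8, 12, 4, 11, 14, 13, 3]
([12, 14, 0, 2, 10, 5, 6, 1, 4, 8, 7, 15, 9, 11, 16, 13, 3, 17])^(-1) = (17)(0 2 3 16 14 1 7 10 4 8 9 12)(11 13 15)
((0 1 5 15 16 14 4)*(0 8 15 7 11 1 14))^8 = (0 4 15)(8 16 14)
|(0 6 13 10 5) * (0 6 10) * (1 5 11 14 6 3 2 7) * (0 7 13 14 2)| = |(0 10 11 2 13 7 1 5 3)(6 14)| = 18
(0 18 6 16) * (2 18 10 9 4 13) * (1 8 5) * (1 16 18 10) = (0 1 8 5 16)(2 10 9 4 13)(6 18) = [1, 8, 10, 3, 13, 16, 18, 7, 5, 4, 9, 11, 12, 2, 14, 15, 0, 17, 6]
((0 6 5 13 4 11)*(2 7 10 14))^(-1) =((0 6 5 13 4 11)(2 7 10 14))^(-1) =(0 11 4 13 5 6)(2 14 10 7)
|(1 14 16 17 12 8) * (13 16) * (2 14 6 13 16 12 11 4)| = |(1 6 13 12 8)(2 14 16 17 11 4)| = 30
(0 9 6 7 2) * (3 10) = [9, 1, 0, 10, 4, 5, 7, 2, 8, 6, 3] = (0 9 6 7 2)(3 10)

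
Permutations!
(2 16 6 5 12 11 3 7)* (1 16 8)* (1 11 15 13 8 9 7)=[0, 16, 9, 1, 4, 12, 5, 2, 11, 7, 10, 3, 15, 8, 14, 13, 6]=(1 16 6 5 12 15 13 8 11 3)(2 9 7)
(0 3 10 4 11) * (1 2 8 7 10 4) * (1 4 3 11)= (0 11)(1 2 8 7 10 4)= [11, 2, 8, 3, 1, 5, 6, 10, 7, 9, 4, 0]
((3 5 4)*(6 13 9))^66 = ((3 5 4)(6 13 9))^66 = (13)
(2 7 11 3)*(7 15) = (2 15 7 11 3) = [0, 1, 15, 2, 4, 5, 6, 11, 8, 9, 10, 3, 12, 13, 14, 7]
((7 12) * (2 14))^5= ((2 14)(7 12))^5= (2 14)(7 12)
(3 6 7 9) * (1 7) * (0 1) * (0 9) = (0 1 7)(3 6 9) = [1, 7, 2, 6, 4, 5, 9, 0, 8, 3]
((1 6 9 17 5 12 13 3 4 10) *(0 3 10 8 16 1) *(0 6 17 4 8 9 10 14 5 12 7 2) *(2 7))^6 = (0 12 3 13 8 14 16 5 1 2 17)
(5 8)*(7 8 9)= (5 9 7 8)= [0, 1, 2, 3, 4, 9, 6, 8, 5, 7]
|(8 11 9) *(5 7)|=6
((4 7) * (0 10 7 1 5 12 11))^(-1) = ((0 10 7 4 1 5 12 11))^(-1) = (0 11 12 5 1 4 7 10)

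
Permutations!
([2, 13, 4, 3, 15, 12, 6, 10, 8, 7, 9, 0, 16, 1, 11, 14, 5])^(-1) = (0 11 14 15 4 2)(1 13)(5 16 12)(7 9 10)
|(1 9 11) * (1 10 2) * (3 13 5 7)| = |(1 9 11 10 2)(3 13 5 7)| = 20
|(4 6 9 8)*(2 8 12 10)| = 7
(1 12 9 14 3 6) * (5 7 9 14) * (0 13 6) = (0 13 6 1 12 14 3)(5 7 9) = [13, 12, 2, 0, 4, 7, 1, 9, 8, 5, 10, 11, 14, 6, 3]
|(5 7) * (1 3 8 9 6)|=10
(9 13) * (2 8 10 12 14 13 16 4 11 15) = (2 8 10 12 14 13 9 16 4 11 15) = [0, 1, 8, 3, 11, 5, 6, 7, 10, 16, 12, 15, 14, 9, 13, 2, 4]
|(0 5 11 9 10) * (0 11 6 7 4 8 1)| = 21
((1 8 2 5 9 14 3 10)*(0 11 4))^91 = (0 11 4)(1 5 3 8 9 10 2 14)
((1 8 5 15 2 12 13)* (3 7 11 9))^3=((1 8 5 15 2 12 13)(3 7 11 9))^3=(1 15 13 5 12 8 2)(3 9 11 7)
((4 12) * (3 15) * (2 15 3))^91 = (2 15)(4 12)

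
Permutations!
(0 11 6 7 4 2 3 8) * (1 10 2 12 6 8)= (0 11 8)(1 10 2 3)(4 12 6 7)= [11, 10, 3, 1, 12, 5, 7, 4, 0, 9, 2, 8, 6]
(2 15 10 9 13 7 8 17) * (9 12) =(2 15 10 12 9 13 7 8 17) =[0, 1, 15, 3, 4, 5, 6, 8, 17, 13, 12, 11, 9, 7, 14, 10, 16, 2]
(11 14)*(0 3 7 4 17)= (0 3 7 4 17)(11 14)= [3, 1, 2, 7, 17, 5, 6, 4, 8, 9, 10, 14, 12, 13, 11, 15, 16, 0]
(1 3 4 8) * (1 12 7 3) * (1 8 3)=(1 8 12 7)(3 4)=[0, 8, 2, 4, 3, 5, 6, 1, 12, 9, 10, 11, 7]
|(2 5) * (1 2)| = 3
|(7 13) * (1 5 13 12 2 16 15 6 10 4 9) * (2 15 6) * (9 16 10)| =12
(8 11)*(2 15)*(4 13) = [0, 1, 15, 3, 13, 5, 6, 7, 11, 9, 10, 8, 12, 4, 14, 2] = (2 15)(4 13)(8 11)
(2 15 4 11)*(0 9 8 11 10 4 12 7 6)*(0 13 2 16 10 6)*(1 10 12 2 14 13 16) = [9, 10, 15, 3, 6, 5, 16, 0, 11, 8, 4, 1, 7, 14, 13, 2, 12] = (0 9 8 11 1 10 4 6 16 12 7)(2 15)(13 14)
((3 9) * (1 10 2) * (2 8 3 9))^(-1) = (1 2 3 8 10)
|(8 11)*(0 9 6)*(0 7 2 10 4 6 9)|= |(2 10 4 6 7)(8 11)|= 10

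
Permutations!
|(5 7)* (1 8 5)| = 4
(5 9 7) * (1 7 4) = (1 7 5 9 4) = [0, 7, 2, 3, 1, 9, 6, 5, 8, 4]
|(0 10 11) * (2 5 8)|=3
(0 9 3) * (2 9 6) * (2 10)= [6, 1, 9, 0, 4, 5, 10, 7, 8, 3, 2]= (0 6 10 2 9 3)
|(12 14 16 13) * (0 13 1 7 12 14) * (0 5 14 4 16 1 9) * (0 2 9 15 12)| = 10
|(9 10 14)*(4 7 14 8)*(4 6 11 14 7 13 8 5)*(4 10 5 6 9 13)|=8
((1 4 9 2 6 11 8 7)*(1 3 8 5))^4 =(1 6 4 11 9 5 2)(3 8 7)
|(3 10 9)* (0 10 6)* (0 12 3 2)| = 12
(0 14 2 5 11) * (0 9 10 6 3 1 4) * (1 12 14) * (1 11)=(0 11 9 10 6 3 12 14 2 5 1 4)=[11, 4, 5, 12, 0, 1, 3, 7, 8, 10, 6, 9, 14, 13, 2]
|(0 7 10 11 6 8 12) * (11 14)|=8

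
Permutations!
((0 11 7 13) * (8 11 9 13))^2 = (0 13 9)(7 11 8) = ((0 9 13)(7 8 11))^2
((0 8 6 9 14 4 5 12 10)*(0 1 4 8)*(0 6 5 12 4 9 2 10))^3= (0 10 14 4 6 1 8 12 2 9 5)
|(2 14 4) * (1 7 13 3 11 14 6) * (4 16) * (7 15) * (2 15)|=24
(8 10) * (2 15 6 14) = [0, 1, 15, 3, 4, 5, 14, 7, 10, 9, 8, 11, 12, 13, 2, 6] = (2 15 6 14)(8 10)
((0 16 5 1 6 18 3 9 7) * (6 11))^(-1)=(0 7 9 3 18 6 11 1 5 16)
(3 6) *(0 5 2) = [5, 1, 0, 6, 4, 2, 3] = (0 5 2)(3 6)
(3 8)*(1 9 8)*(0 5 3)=(0 5 3 1 9 8)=[5, 9, 2, 1, 4, 3, 6, 7, 0, 8]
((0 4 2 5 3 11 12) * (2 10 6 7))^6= ((0 4 10 6 7 2 5 3 11 12))^6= (0 5 10 11 7)(2 4 3 6 12)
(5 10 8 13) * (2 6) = (2 6)(5 10 8 13) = [0, 1, 6, 3, 4, 10, 2, 7, 13, 9, 8, 11, 12, 5]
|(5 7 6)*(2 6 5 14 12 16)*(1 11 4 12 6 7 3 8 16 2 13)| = |(1 11 4 12 2 7 5 3 8 16 13)(6 14)| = 22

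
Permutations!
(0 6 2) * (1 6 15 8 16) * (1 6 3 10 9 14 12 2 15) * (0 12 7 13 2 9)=(0 1 3 10)(2 12 9 14 7 13)(6 15 8 16)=[1, 3, 12, 10, 4, 5, 15, 13, 16, 14, 0, 11, 9, 2, 7, 8, 6]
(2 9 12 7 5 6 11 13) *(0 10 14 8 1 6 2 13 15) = (0 10 14 8 1 6 11 15)(2 9 12 7 5) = [10, 6, 9, 3, 4, 2, 11, 5, 1, 12, 14, 15, 7, 13, 8, 0]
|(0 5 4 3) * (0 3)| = 3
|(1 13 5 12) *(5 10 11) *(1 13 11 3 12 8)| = 4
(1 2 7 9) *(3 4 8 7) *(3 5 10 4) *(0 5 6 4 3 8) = (0 5 10 3 8 7 9 1 2 6 4) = [5, 2, 6, 8, 0, 10, 4, 9, 7, 1, 3]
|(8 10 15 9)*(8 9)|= |(8 10 15)|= 3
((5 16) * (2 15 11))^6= (16)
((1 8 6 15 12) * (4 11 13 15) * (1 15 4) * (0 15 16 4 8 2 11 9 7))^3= ((0 15 12 16 4 9 7)(1 2 11 13 8 6))^3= (0 16 7 12 9 15 4)(1 13)(2 8)(6 11)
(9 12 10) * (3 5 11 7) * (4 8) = (3 5 11 7)(4 8)(9 12 10) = [0, 1, 2, 5, 8, 11, 6, 3, 4, 12, 9, 7, 10]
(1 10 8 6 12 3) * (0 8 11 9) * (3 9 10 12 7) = (0 8 6 7 3 1 12 9)(10 11) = [8, 12, 2, 1, 4, 5, 7, 3, 6, 0, 11, 10, 9]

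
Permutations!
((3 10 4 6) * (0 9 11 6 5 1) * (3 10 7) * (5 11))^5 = ((0 9 5 1)(3 7)(4 11 6 10))^5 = (0 9 5 1)(3 7)(4 11 6 10)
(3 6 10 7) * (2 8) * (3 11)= [0, 1, 8, 6, 4, 5, 10, 11, 2, 9, 7, 3]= (2 8)(3 6 10 7 11)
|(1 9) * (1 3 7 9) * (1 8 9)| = 5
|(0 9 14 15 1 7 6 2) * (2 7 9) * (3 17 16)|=|(0 2)(1 9 14 15)(3 17 16)(6 7)|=12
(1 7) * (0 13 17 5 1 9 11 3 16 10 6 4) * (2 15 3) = [13, 7, 15, 16, 0, 1, 4, 9, 8, 11, 6, 2, 12, 17, 14, 3, 10, 5] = (0 13 17 5 1 7 9 11 2 15 3 16 10 6 4)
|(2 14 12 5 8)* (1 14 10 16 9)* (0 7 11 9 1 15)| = |(0 7 11 9 15)(1 14 12 5 8 2 10 16)| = 40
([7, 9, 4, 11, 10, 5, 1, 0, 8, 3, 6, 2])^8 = (11)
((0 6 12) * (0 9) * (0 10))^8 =((0 6 12 9 10))^8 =(0 9 6 10 12)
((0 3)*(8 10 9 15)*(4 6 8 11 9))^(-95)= (0 3)(4 6 8 10)(9 15 11)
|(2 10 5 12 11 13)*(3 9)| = 6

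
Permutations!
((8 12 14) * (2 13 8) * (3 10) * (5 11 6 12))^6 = ((2 13 8 5 11 6 12 14)(3 10))^6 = (2 12 11 8)(5 13 14 6)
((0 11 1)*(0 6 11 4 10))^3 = ((0 4 10)(1 6 11))^3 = (11)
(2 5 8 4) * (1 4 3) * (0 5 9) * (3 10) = (0 5 8 10 3 1 4 2 9) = [5, 4, 9, 1, 2, 8, 6, 7, 10, 0, 3]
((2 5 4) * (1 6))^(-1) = (1 6)(2 4 5)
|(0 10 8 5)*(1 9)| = |(0 10 8 5)(1 9)| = 4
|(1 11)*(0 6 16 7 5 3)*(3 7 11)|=6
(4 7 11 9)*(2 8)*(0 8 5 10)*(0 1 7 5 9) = (0 8 2 9 4 5 10 1 7 11) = [8, 7, 9, 3, 5, 10, 6, 11, 2, 4, 1, 0]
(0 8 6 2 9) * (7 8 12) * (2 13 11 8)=(0 12 7 2 9)(6 13 11 8)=[12, 1, 9, 3, 4, 5, 13, 2, 6, 0, 10, 8, 7, 11]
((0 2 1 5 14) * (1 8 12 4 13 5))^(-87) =((0 2 8 12 4 13 5 14))^(-87) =(0 2 8 12 4 13 5 14)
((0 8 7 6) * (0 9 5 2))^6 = ((0 8 7 6 9 5 2))^6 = (0 2 5 9 6 7 8)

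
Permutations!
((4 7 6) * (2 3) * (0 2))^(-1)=((0 2 3)(4 7 6))^(-1)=(0 3 2)(4 6 7)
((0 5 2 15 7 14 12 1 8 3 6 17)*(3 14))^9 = ((0 5 2 15 7 3 6 17)(1 8 14 12))^9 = (0 5 2 15 7 3 6 17)(1 8 14 12)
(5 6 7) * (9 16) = (5 6 7)(9 16) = [0, 1, 2, 3, 4, 6, 7, 5, 8, 16, 10, 11, 12, 13, 14, 15, 9]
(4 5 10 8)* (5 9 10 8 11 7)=(4 9 10 11 7 5 8)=[0, 1, 2, 3, 9, 8, 6, 5, 4, 10, 11, 7]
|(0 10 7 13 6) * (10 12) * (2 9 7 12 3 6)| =|(0 3 6)(2 9 7 13)(10 12)| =12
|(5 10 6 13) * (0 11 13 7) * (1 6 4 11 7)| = 10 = |(0 7)(1 6)(4 11 13 5 10)|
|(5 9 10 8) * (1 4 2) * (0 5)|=|(0 5 9 10 8)(1 4 2)|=15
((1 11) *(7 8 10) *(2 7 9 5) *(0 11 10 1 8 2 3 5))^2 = (0 8 10)(1 9 11)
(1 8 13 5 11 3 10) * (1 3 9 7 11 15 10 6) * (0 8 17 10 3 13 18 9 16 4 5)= (0 8 18 9 7 11 16 4 5 15 3 6 1 17 10 13)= [8, 17, 2, 6, 5, 15, 1, 11, 18, 7, 13, 16, 12, 0, 14, 3, 4, 10, 9]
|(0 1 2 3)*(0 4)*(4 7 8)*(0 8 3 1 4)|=|(0 4 8)(1 2)(3 7)|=6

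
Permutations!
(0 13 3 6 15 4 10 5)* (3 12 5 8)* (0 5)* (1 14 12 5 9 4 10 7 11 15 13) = (0 1 14 12)(3 6 13 5 9 4 7 11 15 10 8) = [1, 14, 2, 6, 7, 9, 13, 11, 3, 4, 8, 15, 0, 5, 12, 10]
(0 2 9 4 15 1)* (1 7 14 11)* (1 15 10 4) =(0 2 9 1)(4 10)(7 14 11 15) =[2, 0, 9, 3, 10, 5, 6, 14, 8, 1, 4, 15, 12, 13, 11, 7]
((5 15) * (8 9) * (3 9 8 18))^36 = ((3 9 18)(5 15))^36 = (18)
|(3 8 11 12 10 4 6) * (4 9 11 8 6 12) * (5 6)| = 15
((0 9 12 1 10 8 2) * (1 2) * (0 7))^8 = (0 2 9 7 12)(1 8 10)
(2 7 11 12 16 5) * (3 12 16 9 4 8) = (2 7 11 16 5)(3 12 9 4 8) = [0, 1, 7, 12, 8, 2, 6, 11, 3, 4, 10, 16, 9, 13, 14, 15, 5]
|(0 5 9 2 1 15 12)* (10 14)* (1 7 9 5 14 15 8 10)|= |(0 14 1 8 10 15 12)(2 7 9)|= 21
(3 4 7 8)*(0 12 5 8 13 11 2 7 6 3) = (0 12 5 8)(2 7 13 11)(3 4 6) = [12, 1, 7, 4, 6, 8, 3, 13, 0, 9, 10, 2, 5, 11]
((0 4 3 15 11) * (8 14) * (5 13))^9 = (0 11 15 3 4)(5 13)(8 14)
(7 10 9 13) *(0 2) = (0 2)(7 10 9 13) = [2, 1, 0, 3, 4, 5, 6, 10, 8, 13, 9, 11, 12, 7]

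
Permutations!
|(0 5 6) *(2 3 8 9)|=|(0 5 6)(2 3 8 9)|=12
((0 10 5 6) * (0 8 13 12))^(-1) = (0 12 13 8 6 5 10)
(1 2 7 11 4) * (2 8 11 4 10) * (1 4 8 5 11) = [0, 5, 7, 3, 4, 11, 6, 8, 1, 9, 2, 10] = (1 5 11 10 2 7 8)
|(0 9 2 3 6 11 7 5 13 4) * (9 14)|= 11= |(0 14 9 2 3 6 11 7 5 13 4)|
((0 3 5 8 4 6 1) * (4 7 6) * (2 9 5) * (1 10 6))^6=((0 3 2 9 5 8 7 1)(6 10))^6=(10)(0 7 5 2)(1 8 9 3)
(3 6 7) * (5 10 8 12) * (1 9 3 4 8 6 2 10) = (1 9 3 2 10 6 7 4 8 12 5) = [0, 9, 10, 2, 8, 1, 7, 4, 12, 3, 6, 11, 5]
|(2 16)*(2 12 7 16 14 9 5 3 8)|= 6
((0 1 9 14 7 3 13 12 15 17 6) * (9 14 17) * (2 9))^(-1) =((0 1 14 7 3 13 12 15 2 9 17 6))^(-1) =(0 6 17 9 2 15 12 13 3 7 14 1)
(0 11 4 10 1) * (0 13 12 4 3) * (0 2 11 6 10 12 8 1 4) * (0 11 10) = (0 6)(1 13 8)(2 10 4 12 11 3) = [6, 13, 10, 2, 12, 5, 0, 7, 1, 9, 4, 3, 11, 8]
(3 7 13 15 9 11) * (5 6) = (3 7 13 15 9 11)(5 6) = [0, 1, 2, 7, 4, 6, 5, 13, 8, 11, 10, 3, 12, 15, 14, 9]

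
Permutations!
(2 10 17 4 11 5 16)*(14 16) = (2 10 17 4 11 5 14 16) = [0, 1, 10, 3, 11, 14, 6, 7, 8, 9, 17, 5, 12, 13, 16, 15, 2, 4]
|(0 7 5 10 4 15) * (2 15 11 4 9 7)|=12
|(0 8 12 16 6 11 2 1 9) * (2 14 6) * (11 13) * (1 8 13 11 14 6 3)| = 12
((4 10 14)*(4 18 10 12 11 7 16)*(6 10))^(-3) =(4 11 16 12 7)(6 10 14 18)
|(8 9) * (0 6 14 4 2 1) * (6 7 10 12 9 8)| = 10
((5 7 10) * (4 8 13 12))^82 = ((4 8 13 12)(5 7 10))^82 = (4 13)(5 7 10)(8 12)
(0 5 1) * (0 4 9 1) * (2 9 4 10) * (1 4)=(0 5)(1 10 2 9 4)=[5, 10, 9, 3, 1, 0, 6, 7, 8, 4, 2]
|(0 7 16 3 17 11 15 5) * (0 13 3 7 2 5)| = 8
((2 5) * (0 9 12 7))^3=(0 7 12 9)(2 5)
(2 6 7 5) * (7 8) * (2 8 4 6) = (4 6)(5 8 7) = [0, 1, 2, 3, 6, 8, 4, 5, 7]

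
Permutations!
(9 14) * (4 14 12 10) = (4 14 9 12 10) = [0, 1, 2, 3, 14, 5, 6, 7, 8, 12, 4, 11, 10, 13, 9]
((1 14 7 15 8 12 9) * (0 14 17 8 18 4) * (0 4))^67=((0 14 7 15 18)(1 17 8 12 9))^67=(0 7 18 14 15)(1 8 9 17 12)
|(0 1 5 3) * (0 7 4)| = 6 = |(0 1 5 3 7 4)|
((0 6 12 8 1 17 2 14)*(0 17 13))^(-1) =(0 13 1 8 12 6)(2 17 14) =((0 6 12 8 1 13)(2 14 17))^(-1)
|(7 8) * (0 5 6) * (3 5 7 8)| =5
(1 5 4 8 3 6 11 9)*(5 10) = (1 10 5 4 8 3 6 11 9) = [0, 10, 2, 6, 8, 4, 11, 7, 3, 1, 5, 9]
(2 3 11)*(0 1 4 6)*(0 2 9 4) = (0 1)(2 3 11 9 4 6) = [1, 0, 3, 11, 6, 5, 2, 7, 8, 4, 10, 9]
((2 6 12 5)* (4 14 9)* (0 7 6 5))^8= (4 9 14)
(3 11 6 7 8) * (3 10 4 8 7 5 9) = [0, 1, 2, 11, 8, 9, 5, 7, 10, 3, 4, 6] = (3 11 6 5 9)(4 8 10)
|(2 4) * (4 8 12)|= 4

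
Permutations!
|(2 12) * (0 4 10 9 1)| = |(0 4 10 9 1)(2 12)| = 10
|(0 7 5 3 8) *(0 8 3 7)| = 2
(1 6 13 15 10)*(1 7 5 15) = (1 6 13)(5 15 10 7) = [0, 6, 2, 3, 4, 15, 13, 5, 8, 9, 7, 11, 12, 1, 14, 10]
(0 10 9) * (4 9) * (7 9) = [10, 1, 2, 3, 7, 5, 6, 9, 8, 0, 4] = (0 10 4 7 9)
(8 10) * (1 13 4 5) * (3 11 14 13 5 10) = (1 5)(3 11 14 13 4 10 8) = [0, 5, 2, 11, 10, 1, 6, 7, 3, 9, 8, 14, 12, 4, 13]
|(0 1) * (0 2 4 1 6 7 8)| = 12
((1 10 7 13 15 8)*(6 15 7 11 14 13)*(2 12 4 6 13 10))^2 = ((1 2 12 4 6 15 8)(7 13)(10 11 14))^2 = (1 12 6 8 2 4 15)(10 14 11)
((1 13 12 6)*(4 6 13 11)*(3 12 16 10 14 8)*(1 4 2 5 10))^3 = ((1 11 2 5 10 14 8 3 12 13 16)(4 6))^3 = (1 5 8 13 11 10 3 16 2 14 12)(4 6)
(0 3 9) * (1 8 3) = (0 1 8 3 9) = [1, 8, 2, 9, 4, 5, 6, 7, 3, 0]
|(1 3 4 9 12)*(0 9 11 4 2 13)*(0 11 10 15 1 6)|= 8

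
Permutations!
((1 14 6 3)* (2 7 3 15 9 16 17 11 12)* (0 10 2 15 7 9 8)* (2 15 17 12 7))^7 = ((0 10 15 8)(1 14 6 2 9 16 12 17 11 7 3))^7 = (0 8 15 10)(1 17 2 3 12 6 7 16 14 11 9)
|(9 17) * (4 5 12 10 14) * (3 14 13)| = |(3 14 4 5 12 10 13)(9 17)| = 14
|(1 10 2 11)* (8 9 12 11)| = 7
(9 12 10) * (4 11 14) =(4 11 14)(9 12 10) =[0, 1, 2, 3, 11, 5, 6, 7, 8, 12, 9, 14, 10, 13, 4]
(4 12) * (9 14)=(4 12)(9 14)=[0, 1, 2, 3, 12, 5, 6, 7, 8, 14, 10, 11, 4, 13, 9]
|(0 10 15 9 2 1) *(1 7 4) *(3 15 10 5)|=|(0 5 3 15 9 2 7 4 1)|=9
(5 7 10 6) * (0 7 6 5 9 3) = (0 7 10 5 6 9 3) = [7, 1, 2, 0, 4, 6, 9, 10, 8, 3, 5]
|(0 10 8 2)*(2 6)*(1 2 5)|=7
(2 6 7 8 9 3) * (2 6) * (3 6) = (6 7 8 9) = [0, 1, 2, 3, 4, 5, 7, 8, 9, 6]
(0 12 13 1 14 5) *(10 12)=(0 10 12 13 1 14 5)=[10, 14, 2, 3, 4, 0, 6, 7, 8, 9, 12, 11, 13, 1, 5]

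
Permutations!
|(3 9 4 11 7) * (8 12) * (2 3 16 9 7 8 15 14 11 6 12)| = 12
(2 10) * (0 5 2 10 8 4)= (10)(0 5 2 8 4)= [5, 1, 8, 3, 0, 2, 6, 7, 4, 9, 10]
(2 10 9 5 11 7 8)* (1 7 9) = (1 7 8 2 10)(5 11 9) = [0, 7, 10, 3, 4, 11, 6, 8, 2, 5, 1, 9]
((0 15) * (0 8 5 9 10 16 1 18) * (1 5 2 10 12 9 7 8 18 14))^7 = ((0 15 18)(1 14)(2 10 16 5 7 8)(9 12))^7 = (0 15 18)(1 14)(2 10 16 5 7 8)(9 12)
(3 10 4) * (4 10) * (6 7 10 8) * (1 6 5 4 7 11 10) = (1 6 11 10 8 5 4 3 7) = [0, 6, 2, 7, 3, 4, 11, 1, 5, 9, 8, 10]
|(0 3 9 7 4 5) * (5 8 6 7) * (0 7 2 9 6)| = |(0 3 6 2 9 5 7 4 8)| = 9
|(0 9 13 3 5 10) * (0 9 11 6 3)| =8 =|(0 11 6 3 5 10 9 13)|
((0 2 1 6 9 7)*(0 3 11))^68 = ((0 2 1 6 9 7 3 11))^68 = (0 9)(1 3)(2 7)(6 11)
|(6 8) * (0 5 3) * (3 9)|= 4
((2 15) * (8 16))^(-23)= (2 15)(8 16)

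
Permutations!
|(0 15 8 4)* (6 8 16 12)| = |(0 15 16 12 6 8 4)| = 7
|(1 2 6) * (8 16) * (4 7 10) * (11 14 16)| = |(1 2 6)(4 7 10)(8 11 14 16)| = 12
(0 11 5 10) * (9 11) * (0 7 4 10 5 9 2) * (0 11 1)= (0 2 11 9 1)(4 10 7)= [2, 0, 11, 3, 10, 5, 6, 4, 8, 1, 7, 9]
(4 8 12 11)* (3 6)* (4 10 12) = (3 6)(4 8)(10 12 11) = [0, 1, 2, 6, 8, 5, 3, 7, 4, 9, 12, 10, 11]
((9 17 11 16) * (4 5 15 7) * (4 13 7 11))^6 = (4 17 9 16 11 15 5)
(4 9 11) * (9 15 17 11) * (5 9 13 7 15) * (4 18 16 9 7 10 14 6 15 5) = (5 7)(6 15 17 11 18 16 9 13 10 14) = [0, 1, 2, 3, 4, 7, 15, 5, 8, 13, 14, 18, 12, 10, 6, 17, 9, 11, 16]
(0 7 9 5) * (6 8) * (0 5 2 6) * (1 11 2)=(0 7 9 1 11 2 6 8)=[7, 11, 6, 3, 4, 5, 8, 9, 0, 1, 10, 2]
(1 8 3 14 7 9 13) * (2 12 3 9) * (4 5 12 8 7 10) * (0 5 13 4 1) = (0 5 12 3 14 10 1 7 2 8 9 4 13) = [5, 7, 8, 14, 13, 12, 6, 2, 9, 4, 1, 11, 3, 0, 10]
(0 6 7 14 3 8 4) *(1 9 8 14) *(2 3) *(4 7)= (0 6 4)(1 9 8 7)(2 3 14)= [6, 9, 3, 14, 0, 5, 4, 1, 7, 8, 10, 11, 12, 13, 2]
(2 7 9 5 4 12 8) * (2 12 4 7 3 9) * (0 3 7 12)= [3, 1, 7, 9, 4, 12, 6, 2, 0, 5, 10, 11, 8]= (0 3 9 5 12 8)(2 7)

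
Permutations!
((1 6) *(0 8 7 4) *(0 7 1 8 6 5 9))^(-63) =(0 1)(4 7)(5 6)(8 9) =((0 6 8 1 5 9)(4 7))^(-63)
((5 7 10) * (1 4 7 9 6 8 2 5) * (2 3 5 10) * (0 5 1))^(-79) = (0 2 4 3 6 5 10 7 1 8 9)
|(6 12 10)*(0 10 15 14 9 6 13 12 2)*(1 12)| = 10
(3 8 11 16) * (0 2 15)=(0 2 15)(3 8 11 16)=[2, 1, 15, 8, 4, 5, 6, 7, 11, 9, 10, 16, 12, 13, 14, 0, 3]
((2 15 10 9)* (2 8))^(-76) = (2 8 9 10 15)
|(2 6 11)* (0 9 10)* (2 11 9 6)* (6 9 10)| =|(11)(0 9 6 10)| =4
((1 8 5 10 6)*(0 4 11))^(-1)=(0 11 4)(1 6 10 5 8)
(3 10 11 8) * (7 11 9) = (3 10 9 7 11 8) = [0, 1, 2, 10, 4, 5, 6, 11, 3, 7, 9, 8]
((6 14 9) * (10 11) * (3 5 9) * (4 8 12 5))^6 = ((3 4 8 12 5 9 6 14)(10 11))^6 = (3 6 5 8)(4 14 9 12)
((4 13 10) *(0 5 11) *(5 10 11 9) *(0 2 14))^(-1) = (0 14 2 11 13 4 10)(5 9)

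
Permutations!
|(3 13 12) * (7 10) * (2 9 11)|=6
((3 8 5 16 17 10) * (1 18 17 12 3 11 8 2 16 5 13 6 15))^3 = ((1 18 17 10 11 8 13 6 15)(2 16 12 3))^3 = (1 10 13)(2 3 12 16)(6 18 11)(8 15 17)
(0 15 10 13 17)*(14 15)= (0 14 15 10 13 17)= [14, 1, 2, 3, 4, 5, 6, 7, 8, 9, 13, 11, 12, 17, 15, 10, 16, 0]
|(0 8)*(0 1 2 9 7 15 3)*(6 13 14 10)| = 8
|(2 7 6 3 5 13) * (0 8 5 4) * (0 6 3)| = |(0 8 5 13 2 7 3 4 6)| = 9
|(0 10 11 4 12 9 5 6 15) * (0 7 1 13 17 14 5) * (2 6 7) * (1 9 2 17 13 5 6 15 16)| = 15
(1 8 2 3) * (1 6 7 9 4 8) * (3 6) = (2 6 7 9 4 8) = [0, 1, 6, 3, 8, 5, 7, 9, 2, 4]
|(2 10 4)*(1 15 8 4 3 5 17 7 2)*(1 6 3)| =|(1 15 8 4 6 3 5 17 7 2 10)| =11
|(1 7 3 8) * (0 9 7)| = 6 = |(0 9 7 3 8 1)|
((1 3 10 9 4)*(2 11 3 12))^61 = ((1 12 2 11 3 10 9 4))^61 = (1 10 2 4 3 12 9 11)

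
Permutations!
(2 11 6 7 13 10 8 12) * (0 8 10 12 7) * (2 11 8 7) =(0 7 13 12 11 6)(2 8) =[7, 1, 8, 3, 4, 5, 0, 13, 2, 9, 10, 6, 11, 12]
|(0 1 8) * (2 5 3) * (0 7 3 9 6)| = 9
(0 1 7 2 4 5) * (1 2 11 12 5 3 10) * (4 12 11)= (0 2 12 5)(1 7 4 3 10)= [2, 7, 12, 10, 3, 0, 6, 4, 8, 9, 1, 11, 5]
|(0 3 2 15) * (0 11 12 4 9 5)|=9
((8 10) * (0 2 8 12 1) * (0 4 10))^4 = ((0 2 8)(1 4 10 12))^4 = (12)(0 2 8)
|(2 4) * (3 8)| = 2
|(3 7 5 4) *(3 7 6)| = |(3 6)(4 7 5)| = 6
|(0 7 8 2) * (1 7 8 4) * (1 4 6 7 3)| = 6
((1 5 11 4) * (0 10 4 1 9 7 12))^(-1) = (0 12 7 9 4 10)(1 11 5)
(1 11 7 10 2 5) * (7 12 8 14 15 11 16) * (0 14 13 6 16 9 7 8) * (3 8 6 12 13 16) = (0 14 15 11 13 12)(1 9 7 10 2 5)(3 8 16 6) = [14, 9, 5, 8, 4, 1, 3, 10, 16, 7, 2, 13, 0, 12, 15, 11, 6]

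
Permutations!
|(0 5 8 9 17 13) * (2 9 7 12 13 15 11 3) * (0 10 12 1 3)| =|(0 5 8 7 1 3 2 9 17 15 11)(10 12 13)| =33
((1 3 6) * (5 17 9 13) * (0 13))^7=((0 13 5 17 9)(1 3 6))^7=(0 5 9 13 17)(1 3 6)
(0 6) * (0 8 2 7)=[6, 1, 7, 3, 4, 5, 8, 0, 2]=(0 6 8 2 7)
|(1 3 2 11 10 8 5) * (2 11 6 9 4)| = |(1 3 11 10 8 5)(2 6 9 4)| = 12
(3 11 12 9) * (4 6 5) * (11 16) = [0, 1, 2, 16, 6, 4, 5, 7, 8, 3, 10, 12, 9, 13, 14, 15, 11] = (3 16 11 12 9)(4 6 5)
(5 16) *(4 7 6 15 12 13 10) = [0, 1, 2, 3, 7, 16, 15, 6, 8, 9, 4, 11, 13, 10, 14, 12, 5] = (4 7 6 15 12 13 10)(5 16)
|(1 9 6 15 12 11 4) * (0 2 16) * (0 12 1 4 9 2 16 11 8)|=12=|(0 16 12 8)(1 2 11 9 6 15)|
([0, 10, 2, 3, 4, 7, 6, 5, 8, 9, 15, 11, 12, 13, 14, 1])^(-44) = (1 10 15)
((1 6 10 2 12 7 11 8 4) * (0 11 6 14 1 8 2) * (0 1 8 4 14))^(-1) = (0 1 10 6 7 12 2 11)(8 14)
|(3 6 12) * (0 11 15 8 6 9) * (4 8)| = |(0 11 15 4 8 6 12 3 9)| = 9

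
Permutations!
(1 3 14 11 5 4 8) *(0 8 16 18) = (0 8 1 3 14 11 5 4 16 18) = [8, 3, 2, 14, 16, 4, 6, 7, 1, 9, 10, 5, 12, 13, 11, 15, 18, 17, 0]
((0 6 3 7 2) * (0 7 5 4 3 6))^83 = ((2 7)(3 5 4))^83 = (2 7)(3 4 5)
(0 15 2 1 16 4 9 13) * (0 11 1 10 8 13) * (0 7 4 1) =(0 15 2 10 8 13 11)(1 16)(4 9 7) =[15, 16, 10, 3, 9, 5, 6, 4, 13, 7, 8, 0, 12, 11, 14, 2, 1]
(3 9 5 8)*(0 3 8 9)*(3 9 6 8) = [9, 1, 2, 0, 4, 6, 8, 7, 3, 5] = (0 9 5 6 8 3)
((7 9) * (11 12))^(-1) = ((7 9)(11 12))^(-1) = (7 9)(11 12)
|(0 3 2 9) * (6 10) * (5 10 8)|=4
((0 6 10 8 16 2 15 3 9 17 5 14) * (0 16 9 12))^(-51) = (0 6 10 8 9 17 5 14 16 2 15 3 12)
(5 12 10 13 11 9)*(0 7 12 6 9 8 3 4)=(0 7 12 10 13 11 8 3 4)(5 6 9)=[7, 1, 2, 4, 0, 6, 9, 12, 3, 5, 13, 8, 10, 11]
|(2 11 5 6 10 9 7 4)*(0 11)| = 9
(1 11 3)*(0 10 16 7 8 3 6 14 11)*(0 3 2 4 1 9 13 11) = [10, 3, 4, 9, 1, 5, 14, 8, 2, 13, 16, 6, 12, 11, 0, 15, 7] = (0 10 16 7 8 2 4 1 3 9 13 11 6 14)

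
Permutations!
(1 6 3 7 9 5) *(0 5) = (0 5 1 6 3 7 9) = [5, 6, 2, 7, 4, 1, 3, 9, 8, 0]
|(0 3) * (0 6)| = 3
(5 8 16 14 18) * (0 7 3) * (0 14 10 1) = (0 7 3 14 18 5 8 16 10 1) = [7, 0, 2, 14, 4, 8, 6, 3, 16, 9, 1, 11, 12, 13, 18, 15, 10, 17, 5]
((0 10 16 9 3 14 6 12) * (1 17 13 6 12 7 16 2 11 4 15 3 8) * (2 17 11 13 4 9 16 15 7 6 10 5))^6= (0 4)(1 9)(2 15)(3 13)(5 7)(8 11)(10 14)(12 17)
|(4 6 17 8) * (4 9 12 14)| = 7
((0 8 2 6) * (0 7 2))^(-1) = (0 8)(2 7 6) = ((0 8)(2 6 7))^(-1)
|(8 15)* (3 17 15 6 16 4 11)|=|(3 17 15 8 6 16 4 11)|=8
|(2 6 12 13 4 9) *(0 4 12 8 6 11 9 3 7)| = 12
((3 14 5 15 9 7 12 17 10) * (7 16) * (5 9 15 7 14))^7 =(3 5 7 12 17 10)(9 16 14)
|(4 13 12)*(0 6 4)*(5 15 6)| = 7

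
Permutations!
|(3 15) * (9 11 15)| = |(3 9 11 15)| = 4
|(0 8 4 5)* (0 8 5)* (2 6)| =4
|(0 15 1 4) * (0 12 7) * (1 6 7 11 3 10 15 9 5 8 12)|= |(0 9 5 8 12 11 3 10 15 6 7)(1 4)|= 22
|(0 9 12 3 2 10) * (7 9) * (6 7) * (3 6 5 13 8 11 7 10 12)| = |(0 5 13 8 11 7 9 3 2 12 6 10)| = 12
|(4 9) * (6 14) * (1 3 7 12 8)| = |(1 3 7 12 8)(4 9)(6 14)| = 10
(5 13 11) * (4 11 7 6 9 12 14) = (4 11 5 13 7 6 9 12 14) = [0, 1, 2, 3, 11, 13, 9, 6, 8, 12, 10, 5, 14, 7, 4]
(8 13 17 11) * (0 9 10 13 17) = (0 9 10 13)(8 17 11) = [9, 1, 2, 3, 4, 5, 6, 7, 17, 10, 13, 8, 12, 0, 14, 15, 16, 11]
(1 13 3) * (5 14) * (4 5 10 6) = (1 13 3)(4 5 14 10 6) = [0, 13, 2, 1, 5, 14, 4, 7, 8, 9, 6, 11, 12, 3, 10]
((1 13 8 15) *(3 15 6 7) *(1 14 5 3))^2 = (1 8 7 13 6)(3 14)(5 15)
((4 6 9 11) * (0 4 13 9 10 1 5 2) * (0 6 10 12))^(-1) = (0 12 6 2 5 1 10 4)(9 13 11)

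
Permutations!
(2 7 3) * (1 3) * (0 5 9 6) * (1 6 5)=(0 1 3 2 7 6)(5 9)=[1, 3, 7, 2, 4, 9, 0, 6, 8, 5]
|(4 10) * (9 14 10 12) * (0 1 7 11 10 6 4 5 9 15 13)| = 13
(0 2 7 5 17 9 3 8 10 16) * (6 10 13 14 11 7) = (0 2 6 10 16)(3 8 13 14 11 7 5 17 9) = [2, 1, 6, 8, 4, 17, 10, 5, 13, 3, 16, 7, 12, 14, 11, 15, 0, 9]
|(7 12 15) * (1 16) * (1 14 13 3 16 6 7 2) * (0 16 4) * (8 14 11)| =|(0 16 11 8 14 13 3 4)(1 6 7 12 15 2)| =24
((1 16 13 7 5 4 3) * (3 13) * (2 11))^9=((1 16 3)(2 11)(4 13 7 5))^9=(16)(2 11)(4 13 7 5)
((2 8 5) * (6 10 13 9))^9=(6 10 13 9)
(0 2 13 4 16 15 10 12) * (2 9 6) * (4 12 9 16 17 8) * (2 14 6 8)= (0 16 15 10 9 8 4 17 2 13 12)(6 14)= [16, 1, 13, 3, 17, 5, 14, 7, 4, 8, 9, 11, 0, 12, 6, 10, 15, 2]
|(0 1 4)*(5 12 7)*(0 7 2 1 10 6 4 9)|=10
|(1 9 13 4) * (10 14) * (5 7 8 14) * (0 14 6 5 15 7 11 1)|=13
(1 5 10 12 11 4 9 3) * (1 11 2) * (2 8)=(1 5 10 12 8 2)(3 11 4 9)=[0, 5, 1, 11, 9, 10, 6, 7, 2, 3, 12, 4, 8]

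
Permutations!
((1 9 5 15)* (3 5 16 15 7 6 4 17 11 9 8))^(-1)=((1 8 3 5 7 6 4 17 11 9 16 15))^(-1)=(1 15 16 9 11 17 4 6 7 5 3 8)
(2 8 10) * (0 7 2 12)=(0 7 2 8 10 12)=[7, 1, 8, 3, 4, 5, 6, 2, 10, 9, 12, 11, 0]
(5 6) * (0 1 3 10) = [1, 3, 2, 10, 4, 6, 5, 7, 8, 9, 0] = (0 1 3 10)(5 6)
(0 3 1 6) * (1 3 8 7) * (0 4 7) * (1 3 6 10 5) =[8, 10, 2, 6, 7, 1, 4, 3, 0, 9, 5] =(0 8)(1 10 5)(3 6 4 7)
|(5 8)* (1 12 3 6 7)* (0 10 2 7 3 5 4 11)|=10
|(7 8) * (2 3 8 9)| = 5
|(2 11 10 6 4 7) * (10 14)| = 7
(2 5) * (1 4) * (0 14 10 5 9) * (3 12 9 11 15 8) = (0 14 10 5 2 11 15 8 3 12 9)(1 4) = [14, 4, 11, 12, 1, 2, 6, 7, 3, 0, 5, 15, 9, 13, 10, 8]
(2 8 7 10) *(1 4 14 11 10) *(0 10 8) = (0 10 2)(1 4 14 11 8 7) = [10, 4, 0, 3, 14, 5, 6, 1, 7, 9, 2, 8, 12, 13, 11]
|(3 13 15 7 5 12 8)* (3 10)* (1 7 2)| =|(1 7 5 12 8 10 3 13 15 2)| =10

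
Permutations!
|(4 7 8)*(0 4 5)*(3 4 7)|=|(0 7 8 5)(3 4)|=4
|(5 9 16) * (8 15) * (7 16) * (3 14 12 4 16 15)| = 10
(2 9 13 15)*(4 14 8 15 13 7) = [0, 1, 9, 3, 14, 5, 6, 4, 15, 7, 10, 11, 12, 13, 8, 2] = (2 9 7 4 14 8 15)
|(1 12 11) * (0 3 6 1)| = 6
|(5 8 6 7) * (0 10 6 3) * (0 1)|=8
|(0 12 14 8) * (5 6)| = |(0 12 14 8)(5 6)| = 4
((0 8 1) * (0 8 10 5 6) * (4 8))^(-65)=(0 6 5 10)(1 4 8)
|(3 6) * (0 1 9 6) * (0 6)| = |(0 1 9)(3 6)| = 6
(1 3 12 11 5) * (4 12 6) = (1 3 6 4 12 11 5) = [0, 3, 2, 6, 12, 1, 4, 7, 8, 9, 10, 5, 11]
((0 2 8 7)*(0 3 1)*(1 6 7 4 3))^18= (0 8 3 7)(1 2 4 6)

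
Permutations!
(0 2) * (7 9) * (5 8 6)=(0 2)(5 8 6)(7 9)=[2, 1, 0, 3, 4, 8, 5, 9, 6, 7]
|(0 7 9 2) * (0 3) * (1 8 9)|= 7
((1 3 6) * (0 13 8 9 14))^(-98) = ((0 13 8 9 14)(1 3 6))^(-98) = (0 8 14 13 9)(1 3 6)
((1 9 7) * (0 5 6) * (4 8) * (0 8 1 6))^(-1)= (0 5)(1 4 8 6 7 9)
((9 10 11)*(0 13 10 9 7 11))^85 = ((0 13 10)(7 11))^85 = (0 13 10)(7 11)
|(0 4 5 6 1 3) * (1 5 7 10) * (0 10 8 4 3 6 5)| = |(0 3 10 1 6)(4 7 8)| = 15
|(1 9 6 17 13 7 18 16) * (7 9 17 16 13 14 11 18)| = 9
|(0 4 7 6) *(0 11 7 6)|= |(0 4 6 11 7)|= 5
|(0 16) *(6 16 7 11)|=5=|(0 7 11 6 16)|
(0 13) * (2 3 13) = (0 2 3 13) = [2, 1, 3, 13, 4, 5, 6, 7, 8, 9, 10, 11, 12, 0]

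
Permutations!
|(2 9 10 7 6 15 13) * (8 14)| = 14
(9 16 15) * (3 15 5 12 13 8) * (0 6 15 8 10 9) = (0 6 15)(3 8)(5 12 13 10 9 16) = [6, 1, 2, 8, 4, 12, 15, 7, 3, 16, 9, 11, 13, 10, 14, 0, 5]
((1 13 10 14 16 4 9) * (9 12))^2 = ((1 13 10 14 16 4 12 9))^2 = (1 10 16 12)(4 9 13 14)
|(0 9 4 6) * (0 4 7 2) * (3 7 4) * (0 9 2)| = 7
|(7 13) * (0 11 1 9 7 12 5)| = 8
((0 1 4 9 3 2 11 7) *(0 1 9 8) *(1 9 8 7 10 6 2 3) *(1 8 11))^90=((0 11 10 6 2 1 4 7 9 8))^90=(11)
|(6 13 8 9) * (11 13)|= 5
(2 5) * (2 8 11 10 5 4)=[0, 1, 4, 3, 2, 8, 6, 7, 11, 9, 5, 10]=(2 4)(5 8 11 10)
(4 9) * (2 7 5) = (2 7 5)(4 9) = [0, 1, 7, 3, 9, 2, 6, 5, 8, 4]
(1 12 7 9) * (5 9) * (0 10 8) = (0 10 8)(1 12 7 5 9) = [10, 12, 2, 3, 4, 9, 6, 5, 0, 1, 8, 11, 7]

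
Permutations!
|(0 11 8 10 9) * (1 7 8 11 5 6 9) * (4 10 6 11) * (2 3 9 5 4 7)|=35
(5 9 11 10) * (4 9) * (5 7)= (4 9 11 10 7 5)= [0, 1, 2, 3, 9, 4, 6, 5, 8, 11, 7, 10]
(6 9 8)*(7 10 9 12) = (6 12 7 10 9 8) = [0, 1, 2, 3, 4, 5, 12, 10, 6, 8, 9, 11, 7]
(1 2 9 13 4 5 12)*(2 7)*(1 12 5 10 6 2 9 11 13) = (1 7 9)(2 11 13 4 10 6) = [0, 7, 11, 3, 10, 5, 2, 9, 8, 1, 6, 13, 12, 4]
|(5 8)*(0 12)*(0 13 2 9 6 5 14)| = |(0 12 13 2 9 6 5 8 14)| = 9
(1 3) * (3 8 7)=[0, 8, 2, 1, 4, 5, 6, 3, 7]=(1 8 7 3)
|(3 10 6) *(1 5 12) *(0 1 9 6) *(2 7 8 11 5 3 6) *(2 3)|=11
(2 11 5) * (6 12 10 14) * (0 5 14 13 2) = (0 5)(2 11 14 6 12 10 13) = [5, 1, 11, 3, 4, 0, 12, 7, 8, 9, 13, 14, 10, 2, 6]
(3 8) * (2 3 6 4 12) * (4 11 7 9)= (2 3 8 6 11 7 9 4 12)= [0, 1, 3, 8, 12, 5, 11, 9, 6, 4, 10, 7, 2]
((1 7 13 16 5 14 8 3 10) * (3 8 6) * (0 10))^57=(0 14 13 10 6 16 1 3 5 7)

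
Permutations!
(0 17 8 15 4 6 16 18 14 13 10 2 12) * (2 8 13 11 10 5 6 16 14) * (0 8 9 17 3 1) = (0 3 1)(2 12 8 15 4 16 18)(5 6 14 11 10 9 17 13) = [3, 0, 12, 1, 16, 6, 14, 7, 15, 17, 9, 10, 8, 5, 11, 4, 18, 13, 2]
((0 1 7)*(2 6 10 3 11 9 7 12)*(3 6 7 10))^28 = ((0 1 12 2 7)(3 11 9 10 6))^28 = (0 2 1 7 12)(3 10 11 6 9)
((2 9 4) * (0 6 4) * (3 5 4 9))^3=(9)(2 4 5 3)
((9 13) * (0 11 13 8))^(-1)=(0 8 9 13 11)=((0 11 13 9 8))^(-1)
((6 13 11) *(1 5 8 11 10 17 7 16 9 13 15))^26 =((1 5 8 11 6 15)(7 16 9 13 10 17))^26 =(1 8 6)(5 11 15)(7 9 10)(13 17 16)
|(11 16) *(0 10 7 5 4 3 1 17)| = 8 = |(0 10 7 5 4 3 1 17)(11 16)|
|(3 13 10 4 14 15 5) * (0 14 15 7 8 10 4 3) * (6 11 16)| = |(0 14 7 8 10 3 13 4 15 5)(6 11 16)| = 30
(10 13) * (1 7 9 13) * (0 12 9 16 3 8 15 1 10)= [12, 7, 2, 8, 4, 5, 6, 16, 15, 13, 10, 11, 9, 0, 14, 1, 3]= (0 12 9 13)(1 7 16 3 8 15)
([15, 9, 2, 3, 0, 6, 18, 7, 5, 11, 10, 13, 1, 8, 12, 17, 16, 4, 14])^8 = (1 14 6 8 11)(5 13 9 12 18)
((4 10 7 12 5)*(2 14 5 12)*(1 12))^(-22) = ((1 12)(2 14 5 4 10 7))^(-22) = (2 5 10)(4 7 14)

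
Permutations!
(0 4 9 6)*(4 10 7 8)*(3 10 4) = (0 4 9 6)(3 10 7 8) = [4, 1, 2, 10, 9, 5, 0, 8, 3, 6, 7]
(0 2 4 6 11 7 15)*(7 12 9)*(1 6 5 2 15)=[15, 6, 4, 3, 5, 2, 11, 1, 8, 7, 10, 12, 9, 13, 14, 0]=(0 15)(1 6 11 12 9 7)(2 4 5)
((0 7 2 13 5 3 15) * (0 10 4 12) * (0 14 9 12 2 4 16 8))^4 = (0 13 10 7 5 16 4 3 8 2 15)(9 12 14)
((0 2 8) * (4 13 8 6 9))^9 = ((0 2 6 9 4 13 8))^9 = (0 6 4 8 2 9 13)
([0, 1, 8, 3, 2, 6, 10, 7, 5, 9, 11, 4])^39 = (2 10 8 11 5 4 6)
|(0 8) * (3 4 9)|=6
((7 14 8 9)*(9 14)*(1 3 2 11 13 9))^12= ((1 3 2 11 13 9 7)(8 14))^12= (14)(1 9 11 3 7 13 2)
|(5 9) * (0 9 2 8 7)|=6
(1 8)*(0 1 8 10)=(0 1 10)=[1, 10, 2, 3, 4, 5, 6, 7, 8, 9, 0]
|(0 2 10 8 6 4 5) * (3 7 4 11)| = |(0 2 10 8 6 11 3 7 4 5)| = 10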